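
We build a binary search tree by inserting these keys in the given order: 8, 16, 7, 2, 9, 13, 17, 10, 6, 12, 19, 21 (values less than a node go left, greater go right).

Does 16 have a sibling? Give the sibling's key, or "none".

8: root
16: right child of 8 (depth 1)
7: left child of 8 (depth 1)
2: left child of 7 (depth 2)
9: left child of 16 (depth 2)
13: right child of 9 (depth 3)
17: right child of 16 (depth 2)
10: left child of 13 (depth 4)
6: right child of 2 (depth 3)
12: right child of 10 (depth 5)
19: right child of 17 (depth 3)
21: right child of 19 (depth 4)

16's parent is 8; the other child of 8 is 7.

7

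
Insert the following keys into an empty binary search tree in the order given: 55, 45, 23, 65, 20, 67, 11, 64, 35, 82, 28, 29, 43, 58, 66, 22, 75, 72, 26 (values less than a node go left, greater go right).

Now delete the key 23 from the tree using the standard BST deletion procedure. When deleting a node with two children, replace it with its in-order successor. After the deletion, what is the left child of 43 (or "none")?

none

55: root
45: left child of 55 (depth 1)
23: left child of 45 (depth 2)
65: right child of 55 (depth 1)
20: left child of 23 (depth 3)
67: right child of 65 (depth 2)
11: left child of 20 (depth 4)
64: left child of 65 (depth 2)
35: right child of 23 (depth 3)
82: right child of 67 (depth 3)
28: left child of 35 (depth 4)
29: right child of 28 (depth 5)
43: right child of 35 (depth 4)
58: left child of 64 (depth 3)
66: left child of 67 (depth 3)
22: right child of 20 (depth 4)
75: left child of 82 (depth 4)
72: left child of 75 (depth 5)
26: left child of 28 (depth 5)

Delete 23 (two children — replace with in-order successor).
After deletion, 43's left child: none.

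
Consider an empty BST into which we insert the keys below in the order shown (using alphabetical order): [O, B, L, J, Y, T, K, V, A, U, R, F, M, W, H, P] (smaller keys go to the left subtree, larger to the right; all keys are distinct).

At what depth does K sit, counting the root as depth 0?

Insert O: tree is empty, so O becomes the root.
Insert B: B < O → go left. Place as left child of O.
Insert L: L < O → go left; L > B → go right. Place as right child of B.
Insert J: J < O → go left; J > B → go right; J < L → go left. Place as left child of L.
Insert Y: Y > O → go right. Place as right child of O.
Insert T: T > O → go right; T < Y → go left. Place as left child of Y.
Insert K: K < O → go left; K > B → go right; K < L → go left; K > J → go right. Place as right child of J.
Insert V: V > O → go right; V < Y → go left; V > T → go right. Place as right child of T.
Insert A: A < O → go left; A < B → go left. Place as left child of B.
Insert U: U > O → go right; U < Y → go left; U > T → go right; U < V → go left. Place as left child of V.
Insert R: R > O → go right; R < Y → go left; R < T → go left. Place as left child of T.
Insert F: F < O → go left; F > B → go right; F < L → go left; F < J → go left. Place as left child of J.
Insert M: M < O → go left; M > B → go right; M > L → go right. Place as right child of L.
Insert W: W > O → go right; W < Y → go left; W > T → go right; W > V → go right. Place as right child of V.
Insert H: H < O → go left; H > B → go right; H < L → go left; H < J → go left; H > F → go right. Place as right child of F.
Insert P: P > O → go right; P < Y → go left; P < T → go left; P < R → go left. Place as left child of R.

Path to K: O → B → L → J → K, which is 4 edges.

4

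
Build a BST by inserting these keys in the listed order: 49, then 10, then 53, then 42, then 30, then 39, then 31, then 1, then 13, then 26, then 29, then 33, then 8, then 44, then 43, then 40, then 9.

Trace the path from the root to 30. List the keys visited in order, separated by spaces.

49 10 42 30

49: root
10: left child of 49 (depth 1)
53: right child of 49 (depth 1)
42: right child of 10 (depth 2)
30: left child of 42 (depth 3)
39: right child of 30 (depth 4)
31: left child of 39 (depth 5)
1: left child of 10 (depth 2)
13: left child of 30 (depth 4)
26: right child of 13 (depth 5)
29: right child of 26 (depth 6)
33: right child of 31 (depth 6)
8: right child of 1 (depth 3)
44: right child of 42 (depth 3)
43: left child of 44 (depth 4)
40: right child of 39 (depth 5)
9: right child of 8 (depth 4)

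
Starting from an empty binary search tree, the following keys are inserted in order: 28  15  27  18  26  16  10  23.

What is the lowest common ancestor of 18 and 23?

28: root
15: left child of 28 (depth 1)
27: right child of 15 (depth 2)
18: left child of 27 (depth 3)
26: right child of 18 (depth 4)
16: left child of 18 (depth 4)
10: left child of 15 (depth 2)
23: left child of 26 (depth 5)

Path to 18: 28 → 15 → 27 → 18
Path to 23: 28 → 15 → 27 → 18 → 26 → 23
18 lies on both paths and is an ancestor of the other node.

18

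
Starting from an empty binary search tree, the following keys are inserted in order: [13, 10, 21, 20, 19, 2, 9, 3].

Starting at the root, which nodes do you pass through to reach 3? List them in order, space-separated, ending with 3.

13 10 2 9 3

Insert 13: tree is empty, so 13 becomes the root.
Insert 10: 10 < 13 → go left. Place as left child of 13.
Insert 21: 21 > 13 → go right. Place as right child of 13.
Insert 20: 20 > 13 → go right; 20 < 21 → go left. Place as left child of 21.
Insert 19: 19 > 13 → go right; 19 < 21 → go left; 19 < 20 → go left. Place as left child of 20.
Insert 2: 2 < 13 → go left; 2 < 10 → go left. Place as left child of 10.
Insert 9: 9 < 13 → go left; 9 < 10 → go left; 9 > 2 → go right. Place as right child of 2.
Insert 3: 3 < 13 → go left; 3 < 10 → go left; 3 > 2 → go right; 3 < 9 → go left. Place as left child of 9.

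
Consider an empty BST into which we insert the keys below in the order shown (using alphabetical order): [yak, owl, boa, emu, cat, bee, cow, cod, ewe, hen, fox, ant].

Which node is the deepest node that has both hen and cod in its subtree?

yak: root
owl: left child of yak (depth 1)
boa: left child of owl (depth 2)
emu: right child of boa (depth 3)
cat: left child of emu (depth 4)
bee: left child of boa (depth 3)
cow: right child of cat (depth 5)
cod: left child of cow (depth 6)
ewe: right child of emu (depth 4)
hen: right child of ewe (depth 5)
fox: left child of hen (depth 6)
ant: left child of bee (depth 4)

Path to hen: yak → owl → boa → emu → ewe → hen
Path to cod: yak → owl → boa → emu → cat → cow → cod
The paths share a prefix ending at emu, then split left and right.

emu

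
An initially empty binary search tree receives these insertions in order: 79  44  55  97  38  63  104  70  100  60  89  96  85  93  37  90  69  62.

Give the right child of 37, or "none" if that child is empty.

79: root
44: left child of 79 (depth 1)
55: right child of 44 (depth 2)
97: right child of 79 (depth 1)
38: left child of 44 (depth 2)
63: right child of 55 (depth 3)
104: right child of 97 (depth 2)
70: right child of 63 (depth 4)
100: left child of 104 (depth 3)
60: left child of 63 (depth 4)
89: left child of 97 (depth 2)
96: right child of 89 (depth 3)
85: left child of 89 (depth 3)
93: left child of 96 (depth 4)
37: left child of 38 (depth 3)
90: left child of 93 (depth 5)
69: left child of 70 (depth 5)
62: right child of 60 (depth 5)

none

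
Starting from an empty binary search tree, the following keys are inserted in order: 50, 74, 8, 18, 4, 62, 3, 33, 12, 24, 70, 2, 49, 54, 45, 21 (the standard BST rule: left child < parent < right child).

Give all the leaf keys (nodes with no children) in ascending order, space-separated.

50: root
74: right child of 50 (depth 1)
8: left child of 50 (depth 1)
18: right child of 8 (depth 2)
4: left child of 8 (depth 2)
62: left child of 74 (depth 2)
3: left child of 4 (depth 3)
33: right child of 18 (depth 3)
12: left child of 18 (depth 3)
24: left child of 33 (depth 4)
70: right child of 62 (depth 3)
2: left child of 3 (depth 4)
49: right child of 33 (depth 4)
54: left child of 62 (depth 3)
45: left child of 49 (depth 5)
21: left child of 24 (depth 5)

2 12 21 45 54 70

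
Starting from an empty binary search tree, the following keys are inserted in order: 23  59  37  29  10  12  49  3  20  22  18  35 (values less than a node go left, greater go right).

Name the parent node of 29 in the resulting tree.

37

23: root
59: right child of 23 (depth 1)
37: left child of 59 (depth 2)
29: left child of 37 (depth 3)
10: left child of 23 (depth 1)
12: right child of 10 (depth 2)
49: right child of 37 (depth 3)
3: left child of 10 (depth 2)
20: right child of 12 (depth 3)
22: right child of 20 (depth 4)
18: left child of 20 (depth 4)
35: right child of 29 (depth 4)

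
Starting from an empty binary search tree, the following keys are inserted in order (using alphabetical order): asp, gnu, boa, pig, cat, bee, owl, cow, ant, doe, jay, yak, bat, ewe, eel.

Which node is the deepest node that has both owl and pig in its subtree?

pig

asp: root
gnu: right child of asp (depth 1)
boa: left child of gnu (depth 2)
pig: right child of gnu (depth 2)
cat: right child of boa (depth 3)
bee: left child of boa (depth 3)
owl: left child of pig (depth 3)
cow: right child of cat (depth 4)
ant: left child of asp (depth 1)
doe: right child of cow (depth 5)
jay: left child of owl (depth 4)
yak: right child of pig (depth 3)
bat: left child of bee (depth 4)
ewe: right child of doe (depth 6)
eel: left child of ewe (depth 7)

Path to owl: asp → gnu → pig → owl
Path to pig: asp → gnu → pig
pig lies on both paths and is an ancestor of the other node.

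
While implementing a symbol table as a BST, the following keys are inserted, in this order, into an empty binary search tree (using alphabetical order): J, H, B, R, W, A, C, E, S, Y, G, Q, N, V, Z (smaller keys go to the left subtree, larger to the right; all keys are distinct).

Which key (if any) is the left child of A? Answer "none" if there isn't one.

Insert J: tree is empty, so J becomes the root.
Insert H: H < J → go left. Place as left child of J.
Insert B: B < J → go left; B < H → go left. Place as left child of H.
Insert R: R > J → go right. Place as right child of J.
Insert W: W > J → go right; W > R → go right. Place as right child of R.
Insert A: A < J → go left; A < H → go left; A < B → go left. Place as left child of B.
Insert C: C < J → go left; C < H → go left; C > B → go right. Place as right child of B.
Insert E: E < J → go left; E < H → go left; E > B → go right; E > C → go right. Place as right child of C.
Insert S: S > J → go right; S > R → go right; S < W → go left. Place as left child of W.
Insert Y: Y > J → go right; Y > R → go right; Y > W → go right. Place as right child of W.
Insert G: G < J → go left; G < H → go left; G > B → go right; G > C → go right; G > E → go right. Place as right child of E.
Insert Q: Q > J → go right; Q < R → go left. Place as left child of R.
Insert N: N > J → go right; N < R → go left; N < Q → go left. Place as left child of Q.
Insert V: V > J → go right; V > R → go right; V < W → go left; V > S → go right. Place as right child of S.
Insert Z: Z > J → go right; Z > R → go right; Z > W → go right; Z > Y → go right. Place as right child of Y.

none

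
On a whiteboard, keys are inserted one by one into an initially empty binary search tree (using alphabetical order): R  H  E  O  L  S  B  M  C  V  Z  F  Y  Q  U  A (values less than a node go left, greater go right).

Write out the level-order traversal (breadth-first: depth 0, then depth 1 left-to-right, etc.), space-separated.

R H S E O V B F L Q U Z A C M Y

R: root
H: left child of R (depth 1)
E: left child of H (depth 2)
O: right child of H (depth 2)
L: left child of O (depth 3)
S: right child of R (depth 1)
B: left child of E (depth 3)
M: right child of L (depth 4)
C: right child of B (depth 4)
V: right child of S (depth 2)
Z: right child of V (depth 3)
F: right child of E (depth 3)
Y: left child of Z (depth 4)
Q: right child of O (depth 3)
U: left child of V (depth 3)
A: left child of B (depth 4)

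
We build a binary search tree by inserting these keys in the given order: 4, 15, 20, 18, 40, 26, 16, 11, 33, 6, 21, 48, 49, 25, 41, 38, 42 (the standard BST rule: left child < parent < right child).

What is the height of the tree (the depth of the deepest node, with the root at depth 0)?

4: root
15: right child of 4 (depth 1)
20: right child of 15 (depth 2)
18: left child of 20 (depth 3)
40: right child of 20 (depth 3)
26: left child of 40 (depth 4)
16: left child of 18 (depth 4)
11: left child of 15 (depth 2)
33: right child of 26 (depth 5)
6: left child of 11 (depth 3)
21: left child of 26 (depth 5)
48: right child of 40 (depth 4)
49: right child of 48 (depth 5)
25: right child of 21 (depth 6)
41: left child of 48 (depth 5)
38: right child of 33 (depth 6)
42: right child of 41 (depth 6)

The deepest node is 25 at depth 6.

6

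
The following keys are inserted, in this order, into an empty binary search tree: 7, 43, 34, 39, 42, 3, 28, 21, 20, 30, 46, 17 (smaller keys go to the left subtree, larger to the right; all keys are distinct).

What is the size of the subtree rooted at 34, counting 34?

8

Insert 7: tree is empty, so 7 becomes the root.
Insert 43: 43 > 7 → go right. Place as right child of 7.
Insert 34: 34 > 7 → go right; 34 < 43 → go left. Place as left child of 43.
Insert 39: 39 > 7 → go right; 39 < 43 → go left; 39 > 34 → go right. Place as right child of 34.
Insert 42: 42 > 7 → go right; 42 < 43 → go left; 42 > 34 → go right; 42 > 39 → go right. Place as right child of 39.
Insert 3: 3 < 7 → go left. Place as left child of 7.
Insert 28: 28 > 7 → go right; 28 < 43 → go left; 28 < 34 → go left. Place as left child of 34.
Insert 21: 21 > 7 → go right; 21 < 43 → go left; 21 < 34 → go left; 21 < 28 → go left. Place as left child of 28.
Insert 20: 20 > 7 → go right; 20 < 43 → go left; 20 < 34 → go left; 20 < 28 → go left; 20 < 21 → go left. Place as left child of 21.
Insert 30: 30 > 7 → go right; 30 < 43 → go left; 30 < 34 → go left; 30 > 28 → go right. Place as right child of 28.
Insert 46: 46 > 7 → go right; 46 > 43 → go right. Place as right child of 43.
Insert 17: 17 > 7 → go right; 17 < 43 → go left; 17 < 34 → go left; 17 < 28 → go left; 17 < 21 → go left; 17 < 20 → go left. Place as left child of 20.

Subtree rooted at 34 contains: 34, 28, 21, 20, 17, 30, 39, 42 — 8 nodes.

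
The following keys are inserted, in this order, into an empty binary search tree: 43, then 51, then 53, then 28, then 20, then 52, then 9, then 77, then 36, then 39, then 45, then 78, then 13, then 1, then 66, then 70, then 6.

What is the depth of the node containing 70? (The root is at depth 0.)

43: root
51: right child of 43 (depth 1)
53: right child of 51 (depth 2)
28: left child of 43 (depth 1)
20: left child of 28 (depth 2)
52: left child of 53 (depth 3)
9: left child of 20 (depth 3)
77: right child of 53 (depth 3)
36: right child of 28 (depth 2)
39: right child of 36 (depth 3)
45: left child of 51 (depth 2)
78: right child of 77 (depth 4)
13: right child of 9 (depth 4)
1: left child of 9 (depth 4)
66: left child of 77 (depth 4)
70: right child of 66 (depth 5)
6: right child of 1 (depth 5)

Path to 70: 43 → 51 → 53 → 77 → 66 → 70, which is 5 edges.

5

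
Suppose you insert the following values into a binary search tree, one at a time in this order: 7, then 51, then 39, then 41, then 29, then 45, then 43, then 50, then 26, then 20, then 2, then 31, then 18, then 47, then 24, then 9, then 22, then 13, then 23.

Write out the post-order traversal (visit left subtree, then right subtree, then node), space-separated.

2 13 9 18 23 22 24 20 26 31 29 43 47 50 45 41 39 51 7

Resulting structure (node: left, right):
  7: L=2, R=51
  51: L=39, R=–
  39: L=29, R=41
  41: L=–, R=45
  29: L=26, R=31
  45: L=43, R=50
  43: L=–, R=–
  50: L=47, R=–
  26: L=20, R=–
  20: L=18, R=24
  2: L=–, R=–
  31: L=–, R=–
  18: L=9, R=–
  47: L=–, R=–
  24: L=22, R=–
  9: L=–, R=13
  22: L=–, R=23
  13: L=–, R=–
  23: L=–, R=–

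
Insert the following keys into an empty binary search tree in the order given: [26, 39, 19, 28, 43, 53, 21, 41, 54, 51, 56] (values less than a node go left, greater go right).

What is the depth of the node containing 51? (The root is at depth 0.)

Insert 26: tree is empty, so 26 becomes the root.
Insert 39: 39 > 26 → go right. Place as right child of 26.
Insert 19: 19 < 26 → go left. Place as left child of 26.
Insert 28: 28 > 26 → go right; 28 < 39 → go left. Place as left child of 39.
Insert 43: 43 > 26 → go right; 43 > 39 → go right. Place as right child of 39.
Insert 53: 53 > 26 → go right; 53 > 39 → go right; 53 > 43 → go right. Place as right child of 43.
Insert 21: 21 < 26 → go left; 21 > 19 → go right. Place as right child of 19.
Insert 41: 41 > 26 → go right; 41 > 39 → go right; 41 < 43 → go left. Place as left child of 43.
Insert 54: 54 > 26 → go right; 54 > 39 → go right; 54 > 43 → go right; 54 > 53 → go right. Place as right child of 53.
Insert 51: 51 > 26 → go right; 51 > 39 → go right; 51 > 43 → go right; 51 < 53 → go left. Place as left child of 53.
Insert 56: 56 > 26 → go right; 56 > 39 → go right; 56 > 43 → go right; 56 > 53 → go right; 56 > 54 → go right. Place as right child of 54.

Path to 51: 26 → 39 → 43 → 53 → 51, which is 4 edges.

4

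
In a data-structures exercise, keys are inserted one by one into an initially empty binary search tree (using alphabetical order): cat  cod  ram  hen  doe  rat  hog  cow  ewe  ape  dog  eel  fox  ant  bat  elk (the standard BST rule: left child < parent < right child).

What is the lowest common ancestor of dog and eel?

dog

Insert cat: tree is empty, so cat becomes the root.
Insert cod: cod > cat → go right. Place as right child of cat.
Insert ram: ram > cat → go right; ram > cod → go right. Place as right child of cod.
Insert hen: hen > cat → go right; hen > cod → go right; hen < ram → go left. Place as left child of ram.
Insert doe: doe > cat → go right; doe > cod → go right; doe < ram → go left; doe < hen → go left. Place as left child of hen.
Insert rat: rat > cat → go right; rat > cod → go right; rat > ram → go right. Place as right child of ram.
Insert hog: hog > cat → go right; hog > cod → go right; hog < ram → go left; hog > hen → go right. Place as right child of hen.
Insert cow: cow > cat → go right; cow > cod → go right; cow < ram → go left; cow < hen → go left; cow < doe → go left. Place as left child of doe.
Insert ewe: ewe > cat → go right; ewe > cod → go right; ewe < ram → go left; ewe < hen → go left; ewe > doe → go right. Place as right child of doe.
Insert ape: ape < cat → go left. Place as left child of cat.
Insert dog: dog > cat → go right; dog > cod → go right; dog < ram → go left; dog < hen → go left; dog > doe → go right; dog < ewe → go left. Place as left child of ewe.
Insert eel: eel > cat → go right; eel > cod → go right; eel < ram → go left; eel < hen → go left; eel > doe → go right; eel < ewe → go left; eel > dog → go right. Place as right child of dog.
Insert fox: fox > cat → go right; fox > cod → go right; fox < ram → go left; fox < hen → go left; fox > doe → go right; fox > ewe → go right. Place as right child of ewe.
Insert ant: ant < cat → go left; ant < ape → go left. Place as left child of ape.
Insert bat: bat < cat → go left; bat > ape → go right. Place as right child of ape.
Insert elk: elk > cat → go right; elk > cod → go right; elk < ram → go left; elk < hen → go left; elk > doe → go right; elk < ewe → go left; elk > dog → go right; elk > eel → go right. Place as right child of eel.

Path to dog: cat → cod → ram → hen → doe → ewe → dog
Path to eel: cat → cod → ram → hen → doe → ewe → dog → eel
dog lies on both paths and is an ancestor of the other node.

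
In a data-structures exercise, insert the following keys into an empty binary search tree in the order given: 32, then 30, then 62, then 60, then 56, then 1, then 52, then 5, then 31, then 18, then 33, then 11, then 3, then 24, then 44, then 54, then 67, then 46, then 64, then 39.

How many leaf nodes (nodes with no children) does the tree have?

Resulting structure (node: left, right):
  32: L=30, R=62
  30: L=1, R=31
  62: L=60, R=67
  60: L=56, R=–
  56: L=52, R=–
  1: L=–, R=5
  52: L=33, R=54
  5: L=3, R=18
  31: L=–, R=–
  18: L=11, R=24
  33: L=–, R=44
  11: L=–, R=–
  3: L=–, R=–
  24: L=–, R=–
  44: L=39, R=46
  54: L=–, R=–
  67: L=64, R=–
  46: L=–, R=–
  64: L=–, R=–
  39: L=–, R=–

Leaves: 3, 11, 24, 31, 39, 46, 54, 64 — 8 in total.

8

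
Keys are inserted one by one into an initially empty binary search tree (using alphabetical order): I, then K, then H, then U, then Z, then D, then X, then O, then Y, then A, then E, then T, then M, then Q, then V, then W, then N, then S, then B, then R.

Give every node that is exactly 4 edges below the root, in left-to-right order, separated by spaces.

B M T X

Insert I: tree is empty, so I becomes the root.
Insert K: K > I → go right. Place as right child of I.
Insert H: H < I → go left. Place as left child of I.
Insert U: U > I → go right; U > K → go right. Place as right child of K.
Insert Z: Z > I → go right; Z > K → go right; Z > U → go right. Place as right child of U.
Insert D: D < I → go left; D < H → go left. Place as left child of H.
Insert X: X > I → go right; X > K → go right; X > U → go right; X < Z → go left. Place as left child of Z.
Insert O: O > I → go right; O > K → go right; O < U → go left. Place as left child of U.
Insert Y: Y > I → go right; Y > K → go right; Y > U → go right; Y < Z → go left; Y > X → go right. Place as right child of X.
Insert A: A < I → go left; A < H → go left; A < D → go left. Place as left child of D.
Insert E: E < I → go left; E < H → go left; E > D → go right. Place as right child of D.
Insert T: T > I → go right; T > K → go right; T < U → go left; T > O → go right. Place as right child of O.
Insert M: M > I → go right; M > K → go right; M < U → go left; M < O → go left. Place as left child of O.
Insert Q: Q > I → go right; Q > K → go right; Q < U → go left; Q > O → go right; Q < T → go left. Place as left child of T.
Insert V: V > I → go right; V > K → go right; V > U → go right; V < Z → go left; V < X → go left. Place as left child of X.
Insert W: W > I → go right; W > K → go right; W > U → go right; W < Z → go left; W < X → go left; W > V → go right. Place as right child of V.
Insert N: N > I → go right; N > K → go right; N < U → go left; N < O → go left; N > M → go right. Place as right child of M.
Insert S: S > I → go right; S > K → go right; S < U → go left; S > O → go right; S < T → go left; S > Q → go right. Place as right child of Q.
Insert B: B < I → go left; B < H → go left; B < D → go left; B > A → go right. Place as right child of A.
Insert R: R > I → go right; R > K → go right; R < U → go left; R > O → go right; R < T → go left; R > Q → go right; R < S → go left. Place as left child of S.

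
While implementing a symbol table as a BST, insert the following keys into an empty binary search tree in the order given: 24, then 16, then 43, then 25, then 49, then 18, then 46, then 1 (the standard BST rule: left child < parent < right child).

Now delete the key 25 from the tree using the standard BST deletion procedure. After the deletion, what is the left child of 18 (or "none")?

none

Resulting structure (node: left, right):
  24: L=16, R=43
  16: L=1, R=18
  43: L=25, R=49
  25: L=–, R=–
  49: L=46, R=–
  18: L=–, R=–
  46: L=–, R=–
  1: L=–, R=–

Delete 25 (at most one child — splice it out).
After deletion, 18's left child: none.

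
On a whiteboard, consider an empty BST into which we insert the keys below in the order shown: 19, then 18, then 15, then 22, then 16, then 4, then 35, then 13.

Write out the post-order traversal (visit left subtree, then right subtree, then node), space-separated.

Insert 19: tree is empty, so 19 becomes the root.
Insert 18: 18 < 19 → go left. Place as left child of 19.
Insert 15: 15 < 19 → go left; 15 < 18 → go left. Place as left child of 18.
Insert 22: 22 > 19 → go right. Place as right child of 19.
Insert 16: 16 < 19 → go left; 16 < 18 → go left; 16 > 15 → go right. Place as right child of 15.
Insert 4: 4 < 19 → go left; 4 < 18 → go left; 4 < 15 → go left. Place as left child of 15.
Insert 35: 35 > 19 → go right; 35 > 22 → go right. Place as right child of 22.
Insert 13: 13 < 19 → go left; 13 < 18 → go left; 13 < 15 → go left; 13 > 4 → go right. Place as right child of 4.

13 4 16 15 18 35 22 19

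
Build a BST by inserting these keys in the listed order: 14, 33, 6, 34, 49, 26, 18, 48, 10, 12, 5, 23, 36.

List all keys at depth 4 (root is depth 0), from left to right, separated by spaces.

14: root
33: right child of 14 (depth 1)
6: left child of 14 (depth 1)
34: right child of 33 (depth 2)
49: right child of 34 (depth 3)
26: left child of 33 (depth 2)
18: left child of 26 (depth 3)
48: left child of 49 (depth 4)
10: right child of 6 (depth 2)
12: right child of 10 (depth 3)
5: left child of 6 (depth 2)
23: right child of 18 (depth 4)
36: left child of 48 (depth 5)

23 48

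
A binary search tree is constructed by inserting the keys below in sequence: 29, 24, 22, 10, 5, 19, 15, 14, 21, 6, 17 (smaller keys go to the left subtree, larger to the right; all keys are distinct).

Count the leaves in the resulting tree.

Resulting structure (node: left, right):
  29: L=24, R=–
  24: L=22, R=–
  22: L=10, R=–
  10: L=5, R=19
  5: L=–, R=6
  19: L=15, R=21
  15: L=14, R=17
  14: L=–, R=–
  21: L=–, R=–
  6: L=–, R=–
  17: L=–, R=–

Leaves: 6, 14, 17, 21 — 4 in total.

4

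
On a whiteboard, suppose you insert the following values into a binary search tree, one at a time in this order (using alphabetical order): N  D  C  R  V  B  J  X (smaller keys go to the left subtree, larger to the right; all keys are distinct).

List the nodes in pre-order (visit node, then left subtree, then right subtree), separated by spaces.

Insert N: tree is empty, so N becomes the root.
Insert D: D < N → go left. Place as left child of N.
Insert C: C < N → go left; C < D → go left. Place as left child of D.
Insert R: R > N → go right. Place as right child of N.
Insert V: V > N → go right; V > R → go right. Place as right child of R.
Insert B: B < N → go left; B < D → go left; B < C → go left. Place as left child of C.
Insert J: J < N → go left; J > D → go right. Place as right child of D.
Insert X: X > N → go right; X > R → go right; X > V → go right. Place as right child of V.

N D C B J R V X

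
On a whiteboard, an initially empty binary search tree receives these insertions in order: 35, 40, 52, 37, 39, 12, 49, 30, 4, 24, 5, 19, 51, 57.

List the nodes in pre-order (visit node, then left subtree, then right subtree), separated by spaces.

35 12 4 5 30 24 19 40 37 39 52 49 51 57

35: root
40: right child of 35 (depth 1)
52: right child of 40 (depth 2)
37: left child of 40 (depth 2)
39: right child of 37 (depth 3)
12: left child of 35 (depth 1)
49: left child of 52 (depth 3)
30: right child of 12 (depth 2)
4: left child of 12 (depth 2)
24: left child of 30 (depth 3)
5: right child of 4 (depth 3)
19: left child of 24 (depth 4)
51: right child of 49 (depth 4)
57: right child of 52 (depth 3)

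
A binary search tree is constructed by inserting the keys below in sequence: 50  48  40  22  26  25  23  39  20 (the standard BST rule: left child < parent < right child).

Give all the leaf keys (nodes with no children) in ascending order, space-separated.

20 23 39

Insert 50: tree is empty, so 50 becomes the root.
Insert 48: 48 < 50 → go left. Place as left child of 50.
Insert 40: 40 < 50 → go left; 40 < 48 → go left. Place as left child of 48.
Insert 22: 22 < 50 → go left; 22 < 48 → go left; 22 < 40 → go left. Place as left child of 40.
Insert 26: 26 < 50 → go left; 26 < 48 → go left; 26 < 40 → go left; 26 > 22 → go right. Place as right child of 22.
Insert 25: 25 < 50 → go left; 25 < 48 → go left; 25 < 40 → go left; 25 > 22 → go right; 25 < 26 → go left. Place as left child of 26.
Insert 23: 23 < 50 → go left; 23 < 48 → go left; 23 < 40 → go left; 23 > 22 → go right; 23 < 26 → go left; 23 < 25 → go left. Place as left child of 25.
Insert 39: 39 < 50 → go left; 39 < 48 → go left; 39 < 40 → go left; 39 > 22 → go right; 39 > 26 → go right. Place as right child of 26.
Insert 20: 20 < 50 → go left; 20 < 48 → go left; 20 < 40 → go left; 20 < 22 → go left. Place as left child of 22.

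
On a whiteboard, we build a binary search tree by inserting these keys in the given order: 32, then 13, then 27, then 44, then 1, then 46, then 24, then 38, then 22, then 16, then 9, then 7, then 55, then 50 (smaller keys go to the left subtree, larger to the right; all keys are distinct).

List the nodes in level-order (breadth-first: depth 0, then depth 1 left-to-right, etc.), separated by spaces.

32 13 44 1 27 38 46 9 24 55 7 22 50 16

Insert 32: tree is empty, so 32 becomes the root.
Insert 13: 13 < 32 → go left. Place as left child of 32.
Insert 27: 27 < 32 → go left; 27 > 13 → go right. Place as right child of 13.
Insert 44: 44 > 32 → go right. Place as right child of 32.
Insert 1: 1 < 32 → go left; 1 < 13 → go left. Place as left child of 13.
Insert 46: 46 > 32 → go right; 46 > 44 → go right. Place as right child of 44.
Insert 24: 24 < 32 → go left; 24 > 13 → go right; 24 < 27 → go left. Place as left child of 27.
Insert 38: 38 > 32 → go right; 38 < 44 → go left. Place as left child of 44.
Insert 22: 22 < 32 → go left; 22 > 13 → go right; 22 < 27 → go left; 22 < 24 → go left. Place as left child of 24.
Insert 16: 16 < 32 → go left; 16 > 13 → go right; 16 < 27 → go left; 16 < 24 → go left; 16 < 22 → go left. Place as left child of 22.
Insert 9: 9 < 32 → go left; 9 < 13 → go left; 9 > 1 → go right. Place as right child of 1.
Insert 7: 7 < 32 → go left; 7 < 13 → go left; 7 > 1 → go right; 7 < 9 → go left. Place as left child of 9.
Insert 55: 55 > 32 → go right; 55 > 44 → go right; 55 > 46 → go right. Place as right child of 46.
Insert 50: 50 > 32 → go right; 50 > 44 → go right; 50 > 46 → go right; 50 < 55 → go left. Place as left child of 55.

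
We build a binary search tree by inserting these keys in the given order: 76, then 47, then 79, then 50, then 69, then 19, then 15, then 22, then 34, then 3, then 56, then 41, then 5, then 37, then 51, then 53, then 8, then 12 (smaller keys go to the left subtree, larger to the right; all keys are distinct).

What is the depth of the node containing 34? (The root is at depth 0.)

4

76: root
47: left child of 76 (depth 1)
79: right child of 76 (depth 1)
50: right child of 47 (depth 2)
69: right child of 50 (depth 3)
19: left child of 47 (depth 2)
15: left child of 19 (depth 3)
22: right child of 19 (depth 3)
34: right child of 22 (depth 4)
3: left child of 15 (depth 4)
56: left child of 69 (depth 4)
41: right child of 34 (depth 5)
5: right child of 3 (depth 5)
37: left child of 41 (depth 6)
51: left child of 56 (depth 5)
53: right child of 51 (depth 6)
8: right child of 5 (depth 6)
12: right child of 8 (depth 7)

Path to 34: 76 → 47 → 19 → 22 → 34, which is 4 edges.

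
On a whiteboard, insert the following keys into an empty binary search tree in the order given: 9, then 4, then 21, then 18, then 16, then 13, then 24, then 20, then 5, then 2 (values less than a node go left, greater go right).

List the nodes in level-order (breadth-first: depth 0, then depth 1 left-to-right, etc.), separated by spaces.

9 4 21 2 5 18 24 16 20 13

9: root
4: left child of 9 (depth 1)
21: right child of 9 (depth 1)
18: left child of 21 (depth 2)
16: left child of 18 (depth 3)
13: left child of 16 (depth 4)
24: right child of 21 (depth 2)
20: right child of 18 (depth 3)
5: right child of 4 (depth 2)
2: left child of 4 (depth 2)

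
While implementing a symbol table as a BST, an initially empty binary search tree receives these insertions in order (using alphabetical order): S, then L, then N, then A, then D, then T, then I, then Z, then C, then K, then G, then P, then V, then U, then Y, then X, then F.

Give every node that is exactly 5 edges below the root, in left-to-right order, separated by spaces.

G K X

S: root
L: left child of S (depth 1)
N: right child of L (depth 2)
A: left child of L (depth 2)
D: right child of A (depth 3)
T: right child of S (depth 1)
I: right child of D (depth 4)
Z: right child of T (depth 2)
C: left child of D (depth 4)
K: right child of I (depth 5)
G: left child of I (depth 5)
P: right child of N (depth 3)
V: left child of Z (depth 3)
U: left child of V (depth 4)
Y: right child of V (depth 4)
X: left child of Y (depth 5)
F: left child of G (depth 6)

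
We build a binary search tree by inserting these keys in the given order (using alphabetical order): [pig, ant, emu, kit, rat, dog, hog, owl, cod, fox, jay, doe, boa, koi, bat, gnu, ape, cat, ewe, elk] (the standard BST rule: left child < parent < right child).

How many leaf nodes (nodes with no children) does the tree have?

9

pig: root
ant: left child of pig (depth 1)
emu: right child of ant (depth 2)
kit: right child of emu (depth 3)
rat: right child of pig (depth 1)
dog: left child of emu (depth 3)
hog: left child of kit (depth 4)
owl: right child of kit (depth 4)
cod: left child of dog (depth 4)
fox: left child of hog (depth 5)
jay: right child of hog (depth 5)
doe: right child of cod (depth 5)
boa: left child of cod (depth 5)
koi: left child of owl (depth 5)
bat: left child of boa (depth 6)
gnu: right child of fox (depth 6)
ape: left child of bat (depth 7)
cat: right child of boa (depth 6)
ewe: left child of fox (depth 6)
elk: right child of dog (depth 4)

Leaves: ape, cat, doe, elk, ewe, gnu, jay, koi, rat — 9 in total.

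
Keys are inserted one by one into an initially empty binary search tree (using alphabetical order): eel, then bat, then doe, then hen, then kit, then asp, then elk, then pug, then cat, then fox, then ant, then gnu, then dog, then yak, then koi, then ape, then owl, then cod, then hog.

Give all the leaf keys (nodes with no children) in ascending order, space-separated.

ape cod dog gnu hog owl yak

Insert eel: tree is empty, so eel becomes the root.
Insert bat: bat < eel → go left. Place as left child of eel.
Insert doe: doe < eel → go left; doe > bat → go right. Place as right child of bat.
Insert hen: hen > eel → go right. Place as right child of eel.
Insert kit: kit > eel → go right; kit > hen → go right. Place as right child of hen.
Insert asp: asp < eel → go left; asp < bat → go left. Place as left child of bat.
Insert elk: elk > eel → go right; elk < hen → go left. Place as left child of hen.
Insert pug: pug > eel → go right; pug > hen → go right; pug > kit → go right. Place as right child of kit.
Insert cat: cat < eel → go left; cat > bat → go right; cat < doe → go left. Place as left child of doe.
Insert fox: fox > eel → go right; fox < hen → go left; fox > elk → go right. Place as right child of elk.
Insert ant: ant < eel → go left; ant < bat → go left; ant < asp → go left. Place as left child of asp.
Insert gnu: gnu > eel → go right; gnu < hen → go left; gnu > elk → go right; gnu > fox → go right. Place as right child of fox.
Insert dog: dog < eel → go left; dog > bat → go right; dog > doe → go right. Place as right child of doe.
Insert yak: yak > eel → go right; yak > hen → go right; yak > kit → go right; yak > pug → go right. Place as right child of pug.
Insert koi: koi > eel → go right; koi > hen → go right; koi > kit → go right; koi < pug → go left. Place as left child of pug.
Insert ape: ape < eel → go left; ape < bat → go left; ape < asp → go left; ape > ant → go right. Place as right child of ant.
Insert owl: owl > eel → go right; owl > hen → go right; owl > kit → go right; owl < pug → go left; owl > koi → go right. Place as right child of koi.
Insert cod: cod < eel → go left; cod > bat → go right; cod < doe → go left; cod > cat → go right. Place as right child of cat.
Insert hog: hog > eel → go right; hog > hen → go right; hog < kit → go left. Place as left child of kit.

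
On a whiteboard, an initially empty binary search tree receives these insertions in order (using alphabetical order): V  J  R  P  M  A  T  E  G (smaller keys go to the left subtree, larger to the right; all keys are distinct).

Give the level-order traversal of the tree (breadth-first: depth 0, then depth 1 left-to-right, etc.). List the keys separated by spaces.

V J A R E P T G M

V: root
J: left child of V (depth 1)
R: right child of J (depth 2)
P: left child of R (depth 3)
M: left child of P (depth 4)
A: left child of J (depth 2)
T: right child of R (depth 3)
E: right child of A (depth 3)
G: right child of E (depth 4)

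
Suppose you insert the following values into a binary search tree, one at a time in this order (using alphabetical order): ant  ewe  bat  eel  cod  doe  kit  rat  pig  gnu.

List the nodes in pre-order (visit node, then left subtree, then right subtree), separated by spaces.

ant ewe bat eel cod doe kit gnu rat pig

Insert ant: tree is empty, so ant becomes the root.
Insert ewe: ewe > ant → go right. Place as right child of ant.
Insert bat: bat > ant → go right; bat < ewe → go left. Place as left child of ewe.
Insert eel: eel > ant → go right; eel < ewe → go left; eel > bat → go right. Place as right child of bat.
Insert cod: cod > ant → go right; cod < ewe → go left; cod > bat → go right; cod < eel → go left. Place as left child of eel.
Insert doe: doe > ant → go right; doe < ewe → go left; doe > bat → go right; doe < eel → go left; doe > cod → go right. Place as right child of cod.
Insert kit: kit > ant → go right; kit > ewe → go right. Place as right child of ewe.
Insert rat: rat > ant → go right; rat > ewe → go right; rat > kit → go right. Place as right child of kit.
Insert pig: pig > ant → go right; pig > ewe → go right; pig > kit → go right; pig < rat → go left. Place as left child of rat.
Insert gnu: gnu > ant → go right; gnu > ewe → go right; gnu < kit → go left. Place as left child of kit.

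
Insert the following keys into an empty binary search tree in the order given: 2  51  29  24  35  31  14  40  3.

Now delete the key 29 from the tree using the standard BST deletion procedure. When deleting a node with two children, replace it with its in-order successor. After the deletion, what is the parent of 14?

24

2: root
51: right child of 2 (depth 1)
29: left child of 51 (depth 2)
24: left child of 29 (depth 3)
35: right child of 29 (depth 3)
31: left child of 35 (depth 4)
14: left child of 24 (depth 4)
40: right child of 35 (depth 4)
3: left child of 14 (depth 5)

Delete 29 (two children — replace with in-order successor).
After deletion, 14's parent is 24.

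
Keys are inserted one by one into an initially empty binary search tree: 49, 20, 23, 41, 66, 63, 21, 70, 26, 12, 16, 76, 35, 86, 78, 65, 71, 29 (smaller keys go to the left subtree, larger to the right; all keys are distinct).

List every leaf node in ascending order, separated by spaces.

49: root
20: left child of 49 (depth 1)
23: right child of 20 (depth 2)
41: right child of 23 (depth 3)
66: right child of 49 (depth 1)
63: left child of 66 (depth 2)
21: left child of 23 (depth 3)
70: right child of 66 (depth 2)
26: left child of 41 (depth 4)
12: left child of 20 (depth 2)
16: right child of 12 (depth 3)
76: right child of 70 (depth 3)
35: right child of 26 (depth 5)
86: right child of 76 (depth 4)
78: left child of 86 (depth 5)
65: right child of 63 (depth 3)
71: left child of 76 (depth 4)
29: left child of 35 (depth 6)

16 21 29 65 71 78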